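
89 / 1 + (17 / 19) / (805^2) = 1095810292 / 12312475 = 89.00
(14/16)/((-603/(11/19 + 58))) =-2597/30552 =-0.09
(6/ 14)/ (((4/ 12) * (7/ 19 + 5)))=57/ 238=0.24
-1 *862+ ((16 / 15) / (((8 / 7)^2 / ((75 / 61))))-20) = -214963 / 244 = -881.00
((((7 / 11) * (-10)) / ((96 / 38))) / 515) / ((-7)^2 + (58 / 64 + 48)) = -532 / 10649067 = -0.00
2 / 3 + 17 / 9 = 23 / 9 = 2.56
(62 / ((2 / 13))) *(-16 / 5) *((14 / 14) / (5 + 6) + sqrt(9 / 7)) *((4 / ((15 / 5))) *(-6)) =51584 / 55 + 154752 *sqrt(7) / 35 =12636.04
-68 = -68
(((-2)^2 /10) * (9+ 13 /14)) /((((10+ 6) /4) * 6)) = 139 /840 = 0.17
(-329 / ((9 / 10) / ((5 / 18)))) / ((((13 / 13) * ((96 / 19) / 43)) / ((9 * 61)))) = -409909325 / 864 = -474432.09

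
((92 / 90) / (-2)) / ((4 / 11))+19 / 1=3167 / 180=17.59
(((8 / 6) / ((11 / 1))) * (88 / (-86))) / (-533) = 16 / 68757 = 0.00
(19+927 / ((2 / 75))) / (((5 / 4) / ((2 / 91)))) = 21404 / 35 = 611.54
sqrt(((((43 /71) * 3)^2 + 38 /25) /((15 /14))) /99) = sqrt(1403516730) /175725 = 0.21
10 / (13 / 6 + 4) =60 / 37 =1.62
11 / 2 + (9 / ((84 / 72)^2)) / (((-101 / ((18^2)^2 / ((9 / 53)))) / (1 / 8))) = -50019113 / 9898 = -5053.46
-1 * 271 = -271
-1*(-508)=508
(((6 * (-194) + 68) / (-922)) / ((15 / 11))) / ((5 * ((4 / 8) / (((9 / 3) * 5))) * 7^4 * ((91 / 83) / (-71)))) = -71046008 / 503621755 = -0.14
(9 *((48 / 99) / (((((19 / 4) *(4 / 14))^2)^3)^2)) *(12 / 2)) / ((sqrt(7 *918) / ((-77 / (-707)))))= 0.00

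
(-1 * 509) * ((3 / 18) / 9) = -509 / 54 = -9.43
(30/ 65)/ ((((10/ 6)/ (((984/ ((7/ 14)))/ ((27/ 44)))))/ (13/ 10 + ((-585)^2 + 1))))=98780487872/ 325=303939962.68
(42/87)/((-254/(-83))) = 581/3683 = 0.16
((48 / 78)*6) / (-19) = -48 / 247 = -0.19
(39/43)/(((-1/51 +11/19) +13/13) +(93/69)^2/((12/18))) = 39982878/188867395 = 0.21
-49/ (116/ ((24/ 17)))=-294/ 493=-0.60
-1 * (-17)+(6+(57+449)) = 529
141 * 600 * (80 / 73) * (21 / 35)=4060800 / 73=55627.40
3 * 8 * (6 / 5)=144 / 5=28.80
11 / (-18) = -11 / 18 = -0.61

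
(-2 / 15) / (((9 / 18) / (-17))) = 68 / 15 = 4.53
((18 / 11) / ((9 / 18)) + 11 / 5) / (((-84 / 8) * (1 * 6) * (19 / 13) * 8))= -559 / 75240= -0.01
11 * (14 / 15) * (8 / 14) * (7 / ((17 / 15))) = 616 / 17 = 36.24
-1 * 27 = -27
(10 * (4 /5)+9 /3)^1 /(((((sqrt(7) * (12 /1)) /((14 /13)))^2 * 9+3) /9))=231 /18259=0.01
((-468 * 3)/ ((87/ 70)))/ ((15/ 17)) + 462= -23730/ 29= -818.28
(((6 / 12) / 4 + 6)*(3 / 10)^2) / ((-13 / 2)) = -441 / 5200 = -0.08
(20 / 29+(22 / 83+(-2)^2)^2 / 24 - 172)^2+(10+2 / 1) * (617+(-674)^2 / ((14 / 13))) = 5697737085312006807 / 1117548542908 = 5098424.69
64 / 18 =32 / 9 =3.56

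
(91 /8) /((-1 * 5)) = -91 /40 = -2.28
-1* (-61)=61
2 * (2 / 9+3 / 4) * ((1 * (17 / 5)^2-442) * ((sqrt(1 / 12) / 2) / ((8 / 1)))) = -25109 * sqrt(3) / 2880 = -15.10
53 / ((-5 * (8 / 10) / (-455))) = 24115 / 4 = 6028.75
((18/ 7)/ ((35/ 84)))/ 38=108/ 665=0.16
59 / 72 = 0.82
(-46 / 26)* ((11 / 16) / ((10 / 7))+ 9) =-34891 / 2080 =-16.77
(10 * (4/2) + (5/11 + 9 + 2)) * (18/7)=6228/77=80.88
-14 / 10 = -7 / 5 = -1.40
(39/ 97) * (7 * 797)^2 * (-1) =-1213884399/ 97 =-12514272.15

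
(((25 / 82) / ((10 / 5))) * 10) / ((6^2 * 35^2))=5 / 144648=0.00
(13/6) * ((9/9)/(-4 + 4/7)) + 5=629/144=4.37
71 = 71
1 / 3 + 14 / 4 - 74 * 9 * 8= -31945 / 6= -5324.17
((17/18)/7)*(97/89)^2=159953/998046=0.16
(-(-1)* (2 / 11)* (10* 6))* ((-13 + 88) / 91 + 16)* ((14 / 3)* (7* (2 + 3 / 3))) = 2572080 / 143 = 17986.57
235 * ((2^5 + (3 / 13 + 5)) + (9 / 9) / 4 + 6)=10217.98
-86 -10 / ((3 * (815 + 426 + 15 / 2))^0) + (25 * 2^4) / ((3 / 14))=5312 / 3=1770.67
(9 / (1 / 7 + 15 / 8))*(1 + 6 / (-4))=-252 / 113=-2.23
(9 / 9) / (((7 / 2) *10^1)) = 1 / 35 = 0.03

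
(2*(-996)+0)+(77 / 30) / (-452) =-27011597 / 13560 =-1992.01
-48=-48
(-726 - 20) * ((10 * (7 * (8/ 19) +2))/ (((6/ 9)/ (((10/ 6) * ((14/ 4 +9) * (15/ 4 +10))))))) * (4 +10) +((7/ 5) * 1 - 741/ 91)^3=-180864015756489/ 814625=-222021194.73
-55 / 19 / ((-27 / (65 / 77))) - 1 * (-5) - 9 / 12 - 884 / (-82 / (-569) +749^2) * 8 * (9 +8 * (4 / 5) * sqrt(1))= 10562022141709 / 2547293014980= 4.15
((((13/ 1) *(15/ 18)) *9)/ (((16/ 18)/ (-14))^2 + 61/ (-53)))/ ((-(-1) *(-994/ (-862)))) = -2525636295/ 34259062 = -73.72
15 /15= 1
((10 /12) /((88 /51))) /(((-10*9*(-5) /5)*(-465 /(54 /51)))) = -1 /81840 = -0.00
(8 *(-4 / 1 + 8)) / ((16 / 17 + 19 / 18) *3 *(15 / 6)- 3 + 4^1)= 6528 / 3259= 2.00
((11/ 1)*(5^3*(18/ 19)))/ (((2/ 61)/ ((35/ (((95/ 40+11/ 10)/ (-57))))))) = -3170475000/ 139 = -22809172.66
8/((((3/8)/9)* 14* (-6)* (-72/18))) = 4/7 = 0.57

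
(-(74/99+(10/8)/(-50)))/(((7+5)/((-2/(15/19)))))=54359/356400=0.15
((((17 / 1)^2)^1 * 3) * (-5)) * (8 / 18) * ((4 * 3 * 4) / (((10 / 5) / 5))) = -231200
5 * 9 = 45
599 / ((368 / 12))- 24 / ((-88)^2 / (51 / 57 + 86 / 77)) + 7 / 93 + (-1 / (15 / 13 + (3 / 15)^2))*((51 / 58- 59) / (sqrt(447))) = 1095575*sqrt(447) / 10059288 + 59377641959 / 3029217576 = 21.90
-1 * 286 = -286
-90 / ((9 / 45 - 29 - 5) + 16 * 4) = -450 / 151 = -2.98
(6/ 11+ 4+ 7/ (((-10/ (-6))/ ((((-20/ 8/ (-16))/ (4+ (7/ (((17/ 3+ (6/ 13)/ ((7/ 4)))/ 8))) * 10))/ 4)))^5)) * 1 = 176547654615067502996648017948891214789/ 38840484015314850613474326811926069248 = 4.55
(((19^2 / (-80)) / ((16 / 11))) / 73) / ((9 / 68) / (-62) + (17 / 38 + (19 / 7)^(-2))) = -755470837 / 10327677920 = -0.07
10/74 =5/37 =0.14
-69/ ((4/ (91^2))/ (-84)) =11999169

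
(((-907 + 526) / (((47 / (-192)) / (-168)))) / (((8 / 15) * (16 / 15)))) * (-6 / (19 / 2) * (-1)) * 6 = -1741763.05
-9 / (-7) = 9 / 7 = 1.29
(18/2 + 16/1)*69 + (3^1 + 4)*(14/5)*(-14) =7253/5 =1450.60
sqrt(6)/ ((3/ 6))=2*sqrt(6)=4.90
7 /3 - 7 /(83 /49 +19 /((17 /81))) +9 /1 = 2594455 /230466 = 11.26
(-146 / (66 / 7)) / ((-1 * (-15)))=-511 / 495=-1.03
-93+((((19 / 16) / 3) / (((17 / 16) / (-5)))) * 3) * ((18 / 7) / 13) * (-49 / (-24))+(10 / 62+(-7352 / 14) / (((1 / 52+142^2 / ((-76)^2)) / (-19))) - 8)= 2739.37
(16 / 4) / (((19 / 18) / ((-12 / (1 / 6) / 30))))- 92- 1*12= -10744 / 95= -113.09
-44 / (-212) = 11 / 53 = 0.21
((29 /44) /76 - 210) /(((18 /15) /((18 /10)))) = -2106633 /6688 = -314.99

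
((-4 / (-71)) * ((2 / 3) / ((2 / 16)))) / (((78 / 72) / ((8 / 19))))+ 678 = 11892134 / 17537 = 678.12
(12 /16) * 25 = 75 /4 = 18.75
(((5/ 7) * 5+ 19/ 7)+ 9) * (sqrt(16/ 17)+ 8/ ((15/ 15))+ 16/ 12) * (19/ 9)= 8132 * sqrt(17)/ 1071+ 8132/ 27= 332.49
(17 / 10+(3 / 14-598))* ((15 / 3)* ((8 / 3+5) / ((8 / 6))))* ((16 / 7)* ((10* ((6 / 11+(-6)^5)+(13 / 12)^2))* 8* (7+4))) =118181635927780 / 441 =267985568997.23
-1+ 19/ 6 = 13/ 6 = 2.17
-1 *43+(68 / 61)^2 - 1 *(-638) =2218619 / 3721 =596.24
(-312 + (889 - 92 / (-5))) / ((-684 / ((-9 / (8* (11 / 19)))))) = 2977 / 1760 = 1.69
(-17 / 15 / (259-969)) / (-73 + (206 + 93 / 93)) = 17 / 1427100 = 0.00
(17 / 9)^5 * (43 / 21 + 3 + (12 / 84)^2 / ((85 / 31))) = 5275436923 / 43401015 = 121.55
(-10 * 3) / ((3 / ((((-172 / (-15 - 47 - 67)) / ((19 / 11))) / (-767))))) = 0.01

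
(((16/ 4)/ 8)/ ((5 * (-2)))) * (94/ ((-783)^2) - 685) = 419965871/ 12261780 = 34.25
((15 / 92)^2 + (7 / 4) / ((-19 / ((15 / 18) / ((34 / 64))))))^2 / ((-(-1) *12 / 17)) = 0.02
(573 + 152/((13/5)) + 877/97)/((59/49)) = 39576026/74399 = 531.94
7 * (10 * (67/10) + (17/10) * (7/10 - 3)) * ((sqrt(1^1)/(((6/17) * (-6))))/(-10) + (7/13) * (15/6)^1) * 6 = 95995641/26000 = 3692.14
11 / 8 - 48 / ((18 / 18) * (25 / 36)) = -13549 / 200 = -67.74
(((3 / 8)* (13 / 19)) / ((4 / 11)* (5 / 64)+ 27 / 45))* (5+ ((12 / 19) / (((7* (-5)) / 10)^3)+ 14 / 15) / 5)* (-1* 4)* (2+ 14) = -46376350592 / 342370595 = -135.46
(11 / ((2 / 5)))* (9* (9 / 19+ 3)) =16335 / 19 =859.74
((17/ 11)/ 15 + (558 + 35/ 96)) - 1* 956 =-699657/ 1760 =-397.53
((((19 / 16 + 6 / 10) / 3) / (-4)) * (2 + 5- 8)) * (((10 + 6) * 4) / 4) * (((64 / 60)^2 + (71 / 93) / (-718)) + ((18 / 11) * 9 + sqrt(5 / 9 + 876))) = 11361012689 / 300483000 + 1001 * sqrt(161) / 180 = 108.37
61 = 61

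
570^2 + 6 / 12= 649801 / 2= 324900.50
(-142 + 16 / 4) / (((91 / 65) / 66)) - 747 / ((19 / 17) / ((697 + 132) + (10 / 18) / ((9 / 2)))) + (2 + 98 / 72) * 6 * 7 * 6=-559818.65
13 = 13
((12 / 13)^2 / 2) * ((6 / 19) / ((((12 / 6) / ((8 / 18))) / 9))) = 0.27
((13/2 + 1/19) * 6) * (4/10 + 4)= 16434/95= 172.99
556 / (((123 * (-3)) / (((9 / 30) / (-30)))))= 139 / 9225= 0.02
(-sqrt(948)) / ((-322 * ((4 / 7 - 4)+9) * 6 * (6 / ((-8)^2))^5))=16777216 * sqrt(237) / 653913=394.98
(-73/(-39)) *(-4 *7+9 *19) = 803/3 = 267.67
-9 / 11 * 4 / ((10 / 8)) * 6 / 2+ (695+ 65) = 752.15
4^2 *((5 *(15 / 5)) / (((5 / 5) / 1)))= 240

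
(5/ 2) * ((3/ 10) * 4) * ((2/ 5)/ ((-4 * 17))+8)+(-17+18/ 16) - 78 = -47527/ 680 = -69.89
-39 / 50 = -0.78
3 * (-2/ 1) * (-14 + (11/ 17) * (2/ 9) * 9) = 1296/ 17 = 76.24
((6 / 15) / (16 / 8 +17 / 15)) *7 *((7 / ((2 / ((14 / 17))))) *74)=152292 / 799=190.60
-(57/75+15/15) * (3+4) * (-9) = 2772/25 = 110.88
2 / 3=0.67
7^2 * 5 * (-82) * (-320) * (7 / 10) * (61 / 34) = 137254880 / 17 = 8073816.47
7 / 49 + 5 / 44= 79 / 308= 0.26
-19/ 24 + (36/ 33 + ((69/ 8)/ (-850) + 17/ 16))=151649/ 112200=1.35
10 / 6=5 / 3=1.67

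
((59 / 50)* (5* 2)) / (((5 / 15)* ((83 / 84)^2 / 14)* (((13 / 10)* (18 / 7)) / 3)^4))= 194356148000 / 590270187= 329.27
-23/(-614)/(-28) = -23/17192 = -0.00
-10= -10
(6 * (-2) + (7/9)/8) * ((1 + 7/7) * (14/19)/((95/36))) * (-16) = 191968/1805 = 106.35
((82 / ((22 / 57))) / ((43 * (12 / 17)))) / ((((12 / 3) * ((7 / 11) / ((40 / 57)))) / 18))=10455 / 301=34.73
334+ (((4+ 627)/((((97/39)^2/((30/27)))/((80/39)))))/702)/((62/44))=7896636466/23625999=334.24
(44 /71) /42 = 22 /1491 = 0.01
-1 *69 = -69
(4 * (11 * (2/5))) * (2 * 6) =1056/5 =211.20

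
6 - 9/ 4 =15/ 4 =3.75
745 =745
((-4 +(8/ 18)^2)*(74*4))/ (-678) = 1.66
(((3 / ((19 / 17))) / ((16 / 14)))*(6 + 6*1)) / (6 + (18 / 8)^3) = 1.62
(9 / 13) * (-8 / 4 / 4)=-9 / 26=-0.35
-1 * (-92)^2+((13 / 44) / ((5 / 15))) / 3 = -372403 / 44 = -8463.70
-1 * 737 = -737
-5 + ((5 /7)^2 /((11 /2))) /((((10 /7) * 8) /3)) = -3065 /616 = -4.98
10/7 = 1.43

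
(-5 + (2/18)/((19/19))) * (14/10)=-308/45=-6.84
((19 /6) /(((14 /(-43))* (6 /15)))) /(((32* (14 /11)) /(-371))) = 2381555 /10752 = 221.50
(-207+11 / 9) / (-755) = 1852 / 6795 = 0.27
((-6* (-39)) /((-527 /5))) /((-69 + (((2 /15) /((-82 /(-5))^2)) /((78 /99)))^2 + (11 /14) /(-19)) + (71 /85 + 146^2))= -0.00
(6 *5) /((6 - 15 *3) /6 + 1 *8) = 20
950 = 950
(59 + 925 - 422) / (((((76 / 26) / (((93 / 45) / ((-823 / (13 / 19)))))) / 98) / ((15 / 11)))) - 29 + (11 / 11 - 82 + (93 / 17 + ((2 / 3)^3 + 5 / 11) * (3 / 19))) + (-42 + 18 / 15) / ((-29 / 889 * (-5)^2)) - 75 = -314532225821131 / 1812588265125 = -173.53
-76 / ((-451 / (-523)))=-39748 / 451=-88.13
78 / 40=39 / 20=1.95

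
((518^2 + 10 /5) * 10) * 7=18782820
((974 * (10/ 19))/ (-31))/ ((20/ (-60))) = 29220/ 589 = 49.61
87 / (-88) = -87 / 88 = -0.99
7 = 7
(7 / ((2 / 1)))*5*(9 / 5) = 63 / 2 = 31.50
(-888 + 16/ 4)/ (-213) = 884/ 213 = 4.15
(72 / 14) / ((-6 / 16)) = -96 / 7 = -13.71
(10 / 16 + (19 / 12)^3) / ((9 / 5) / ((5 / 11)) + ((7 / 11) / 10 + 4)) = 2183225 / 3812832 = 0.57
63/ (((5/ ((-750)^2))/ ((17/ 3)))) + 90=40162590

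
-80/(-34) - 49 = -793/17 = -46.65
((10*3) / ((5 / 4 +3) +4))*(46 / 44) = 460 / 121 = 3.80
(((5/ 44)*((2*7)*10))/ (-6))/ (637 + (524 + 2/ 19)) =-3325/ 1456026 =-0.00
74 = 74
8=8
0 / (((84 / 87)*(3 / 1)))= 0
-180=-180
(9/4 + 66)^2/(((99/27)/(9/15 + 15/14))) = 3737097/1760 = 2123.35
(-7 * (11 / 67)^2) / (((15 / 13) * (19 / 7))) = -77077 / 1279365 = -0.06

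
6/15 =2/5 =0.40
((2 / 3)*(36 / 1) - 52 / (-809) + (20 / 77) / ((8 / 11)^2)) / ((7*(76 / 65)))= 144619215 / 48203456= 3.00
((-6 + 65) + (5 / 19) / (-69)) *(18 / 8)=58008 / 437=132.74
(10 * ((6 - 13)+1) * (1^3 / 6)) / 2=-5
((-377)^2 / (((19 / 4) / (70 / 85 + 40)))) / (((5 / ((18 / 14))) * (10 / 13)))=23081181084 / 56525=408335.80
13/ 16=0.81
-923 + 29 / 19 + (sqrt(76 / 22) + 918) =-66 / 19 + sqrt(418) / 11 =-1.62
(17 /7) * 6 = 102 /7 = 14.57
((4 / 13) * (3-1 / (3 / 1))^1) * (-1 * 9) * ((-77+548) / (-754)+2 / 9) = 43696 / 14703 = 2.97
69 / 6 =23 / 2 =11.50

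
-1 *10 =-10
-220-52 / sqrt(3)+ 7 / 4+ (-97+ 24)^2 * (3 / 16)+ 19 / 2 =12647 / 16-52 * sqrt(3) / 3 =760.42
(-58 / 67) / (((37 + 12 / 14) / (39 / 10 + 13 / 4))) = -29029 / 177550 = -0.16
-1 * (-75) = 75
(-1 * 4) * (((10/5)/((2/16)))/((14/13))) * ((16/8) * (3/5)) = -2496/35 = -71.31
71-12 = 59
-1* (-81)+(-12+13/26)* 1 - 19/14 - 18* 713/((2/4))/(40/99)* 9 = -571686.56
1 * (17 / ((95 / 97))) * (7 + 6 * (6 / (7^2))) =134.26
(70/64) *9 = 315/32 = 9.84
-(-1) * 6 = 6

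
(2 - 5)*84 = -252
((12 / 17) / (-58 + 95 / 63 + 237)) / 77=0.00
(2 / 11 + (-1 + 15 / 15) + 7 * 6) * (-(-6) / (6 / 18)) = 8352 / 11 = 759.27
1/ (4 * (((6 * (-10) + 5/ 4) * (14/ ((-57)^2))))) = -3249/ 3290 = -0.99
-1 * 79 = -79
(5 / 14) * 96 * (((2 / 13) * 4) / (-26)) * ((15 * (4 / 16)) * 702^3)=-7369315200 / 7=-1052759314.29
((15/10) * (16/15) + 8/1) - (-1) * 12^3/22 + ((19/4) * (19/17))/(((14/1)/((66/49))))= 113729967/1282820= 88.66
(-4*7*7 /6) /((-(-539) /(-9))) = 6 /11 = 0.55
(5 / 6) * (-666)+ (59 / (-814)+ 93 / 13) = -5798075 / 10582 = -547.92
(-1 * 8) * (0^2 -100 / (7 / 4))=3200 / 7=457.14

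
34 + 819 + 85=938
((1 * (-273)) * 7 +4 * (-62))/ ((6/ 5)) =-10795/ 6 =-1799.17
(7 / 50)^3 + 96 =12000343 / 125000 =96.00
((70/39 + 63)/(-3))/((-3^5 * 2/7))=17689/56862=0.31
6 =6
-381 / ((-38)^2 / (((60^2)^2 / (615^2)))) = -5486400 / 606841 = -9.04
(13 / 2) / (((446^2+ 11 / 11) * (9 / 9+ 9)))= 13 / 3978340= 0.00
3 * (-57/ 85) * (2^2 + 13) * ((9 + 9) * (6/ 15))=-246.24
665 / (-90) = -133 / 18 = -7.39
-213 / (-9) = 71 / 3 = 23.67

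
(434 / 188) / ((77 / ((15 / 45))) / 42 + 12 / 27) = 1953 / 5029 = 0.39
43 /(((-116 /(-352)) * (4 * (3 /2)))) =1892 /87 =21.75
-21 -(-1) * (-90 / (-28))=-17.79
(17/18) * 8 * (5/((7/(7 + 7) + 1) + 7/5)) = 3400/261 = 13.03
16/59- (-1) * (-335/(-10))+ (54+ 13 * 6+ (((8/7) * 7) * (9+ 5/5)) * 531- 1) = 5032083/118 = 42644.77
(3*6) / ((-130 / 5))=-9 / 13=-0.69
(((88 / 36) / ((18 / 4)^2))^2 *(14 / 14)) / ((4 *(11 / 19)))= 0.01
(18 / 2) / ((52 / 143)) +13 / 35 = 3517 / 140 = 25.12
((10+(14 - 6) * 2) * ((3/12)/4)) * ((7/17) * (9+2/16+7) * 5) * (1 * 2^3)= 58695/136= 431.58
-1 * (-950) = 950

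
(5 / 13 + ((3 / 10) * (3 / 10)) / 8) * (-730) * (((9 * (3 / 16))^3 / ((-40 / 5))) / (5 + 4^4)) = 657283167 / 988282880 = 0.67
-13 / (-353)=13 / 353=0.04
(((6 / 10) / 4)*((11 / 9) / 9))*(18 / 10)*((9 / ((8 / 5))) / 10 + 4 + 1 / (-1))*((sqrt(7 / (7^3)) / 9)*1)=0.00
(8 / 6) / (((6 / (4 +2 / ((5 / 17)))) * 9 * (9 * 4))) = 1 / 135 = 0.01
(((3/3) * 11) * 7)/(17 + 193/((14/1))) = 1078/431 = 2.50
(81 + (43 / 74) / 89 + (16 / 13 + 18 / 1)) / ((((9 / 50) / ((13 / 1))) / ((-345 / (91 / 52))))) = -98694345500 / 69153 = -1427188.20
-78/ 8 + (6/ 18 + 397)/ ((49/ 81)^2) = 10333977/ 9604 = 1076.01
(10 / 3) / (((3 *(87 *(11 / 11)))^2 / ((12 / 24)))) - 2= -408721 / 204363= -2.00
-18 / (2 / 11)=-99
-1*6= -6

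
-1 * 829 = -829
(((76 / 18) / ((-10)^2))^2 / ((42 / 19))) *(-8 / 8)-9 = -76551859 / 8505000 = -9.00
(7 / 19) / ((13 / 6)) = 42 / 247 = 0.17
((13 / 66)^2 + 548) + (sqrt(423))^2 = 4229845 / 4356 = 971.04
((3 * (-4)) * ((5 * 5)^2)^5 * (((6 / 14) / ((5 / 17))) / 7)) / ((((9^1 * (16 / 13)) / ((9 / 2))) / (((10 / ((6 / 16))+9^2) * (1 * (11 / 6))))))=-14976749420166015625 / 784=-19102996709395428.09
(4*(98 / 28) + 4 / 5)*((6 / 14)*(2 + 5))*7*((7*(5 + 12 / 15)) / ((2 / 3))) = 473193 / 25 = 18927.72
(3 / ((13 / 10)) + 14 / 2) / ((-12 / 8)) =-242 / 39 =-6.21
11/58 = 0.19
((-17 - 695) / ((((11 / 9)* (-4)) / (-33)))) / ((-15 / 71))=113742 / 5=22748.40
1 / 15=0.07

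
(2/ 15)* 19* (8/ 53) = 304/ 795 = 0.38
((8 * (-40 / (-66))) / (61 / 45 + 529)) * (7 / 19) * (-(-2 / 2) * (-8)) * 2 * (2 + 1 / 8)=-285600 / 2493997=-0.11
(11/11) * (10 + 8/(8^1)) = 11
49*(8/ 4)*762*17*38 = 48240696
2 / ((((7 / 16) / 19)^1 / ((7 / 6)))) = 304 / 3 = 101.33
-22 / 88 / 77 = -1 / 308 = -0.00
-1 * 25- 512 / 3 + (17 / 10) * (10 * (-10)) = -1097 / 3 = -365.67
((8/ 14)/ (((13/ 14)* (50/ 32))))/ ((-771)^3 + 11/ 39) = -192/ 223428080225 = -0.00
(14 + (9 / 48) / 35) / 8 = 7843 / 4480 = 1.75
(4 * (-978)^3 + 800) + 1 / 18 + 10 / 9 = -3741764606.83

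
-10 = -10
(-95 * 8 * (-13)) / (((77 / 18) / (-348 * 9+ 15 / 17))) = -860567760 / 119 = -7231661.85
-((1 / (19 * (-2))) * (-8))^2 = -16 / 361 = -0.04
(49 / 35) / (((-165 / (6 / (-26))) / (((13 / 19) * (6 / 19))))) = 42 / 99275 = 0.00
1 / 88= 0.01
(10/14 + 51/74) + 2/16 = 3167/2072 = 1.53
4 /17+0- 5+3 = -30 /17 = -1.76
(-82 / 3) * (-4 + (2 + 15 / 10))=41 / 3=13.67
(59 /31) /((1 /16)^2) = 15104 /31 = 487.23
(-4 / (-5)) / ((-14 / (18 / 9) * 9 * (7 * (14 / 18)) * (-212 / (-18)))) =-18 / 90895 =-0.00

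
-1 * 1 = -1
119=119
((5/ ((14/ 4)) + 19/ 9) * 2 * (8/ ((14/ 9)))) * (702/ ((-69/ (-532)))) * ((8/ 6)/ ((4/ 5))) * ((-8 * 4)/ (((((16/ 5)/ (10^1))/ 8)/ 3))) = -126906624000/ 161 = -788239900.62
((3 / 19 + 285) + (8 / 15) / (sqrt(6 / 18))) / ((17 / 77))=616 * sqrt(3) / 255 + 417186 / 323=1295.78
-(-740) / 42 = 370 / 21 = 17.62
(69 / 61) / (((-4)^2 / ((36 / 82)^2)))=5589 / 410164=0.01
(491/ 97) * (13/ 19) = 3.46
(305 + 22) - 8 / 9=2935 / 9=326.11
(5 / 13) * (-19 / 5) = -19 / 13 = -1.46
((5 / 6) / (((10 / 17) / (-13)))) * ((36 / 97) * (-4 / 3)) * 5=4420 / 97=45.57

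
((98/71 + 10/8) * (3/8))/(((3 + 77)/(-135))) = -60507/36352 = -1.66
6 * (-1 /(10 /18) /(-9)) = 6 /5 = 1.20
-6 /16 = -3 /8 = -0.38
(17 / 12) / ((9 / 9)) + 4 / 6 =25 / 12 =2.08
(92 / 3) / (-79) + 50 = 11758 / 237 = 49.61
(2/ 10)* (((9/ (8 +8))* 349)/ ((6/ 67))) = 70149/ 160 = 438.43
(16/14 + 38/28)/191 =5/382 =0.01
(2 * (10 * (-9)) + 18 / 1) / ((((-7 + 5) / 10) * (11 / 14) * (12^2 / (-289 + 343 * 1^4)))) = 8505 / 22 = 386.59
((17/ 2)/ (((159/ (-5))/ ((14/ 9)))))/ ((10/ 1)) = -119/ 2862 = -0.04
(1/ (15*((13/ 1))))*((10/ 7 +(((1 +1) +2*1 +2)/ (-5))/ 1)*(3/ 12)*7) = 2/ 975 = 0.00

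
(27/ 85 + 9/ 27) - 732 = -186494/ 255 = -731.35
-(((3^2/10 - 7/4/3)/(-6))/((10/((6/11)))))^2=-361/43560000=-0.00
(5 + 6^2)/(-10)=-41/10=-4.10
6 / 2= 3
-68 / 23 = -2.96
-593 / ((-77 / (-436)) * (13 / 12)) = -3102576 / 1001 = -3099.48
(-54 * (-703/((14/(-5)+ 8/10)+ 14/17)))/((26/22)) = -3549447/130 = -27303.44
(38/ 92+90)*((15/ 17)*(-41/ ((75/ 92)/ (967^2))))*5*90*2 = -57402158828760/ 17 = -3376597578162.35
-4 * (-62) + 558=806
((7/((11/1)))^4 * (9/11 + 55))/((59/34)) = 50123276/9502009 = 5.28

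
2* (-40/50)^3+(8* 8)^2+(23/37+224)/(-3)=55778917/13875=4020.10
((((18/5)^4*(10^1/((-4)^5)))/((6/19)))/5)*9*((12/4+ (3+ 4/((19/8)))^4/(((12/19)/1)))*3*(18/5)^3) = -180765134118531/180500000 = -1001468.89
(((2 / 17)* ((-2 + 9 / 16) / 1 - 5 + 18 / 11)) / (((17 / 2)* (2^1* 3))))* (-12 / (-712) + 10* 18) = -820495 / 411536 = -1.99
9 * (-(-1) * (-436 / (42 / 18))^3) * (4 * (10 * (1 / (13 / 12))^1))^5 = -4029591731526057.05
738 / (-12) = -123 / 2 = -61.50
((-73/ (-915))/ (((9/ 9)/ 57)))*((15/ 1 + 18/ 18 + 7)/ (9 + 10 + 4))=1387/ 305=4.55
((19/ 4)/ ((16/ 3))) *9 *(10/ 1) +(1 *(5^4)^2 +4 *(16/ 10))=62513849/ 160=390711.56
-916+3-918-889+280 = -2440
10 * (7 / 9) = 70 / 9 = 7.78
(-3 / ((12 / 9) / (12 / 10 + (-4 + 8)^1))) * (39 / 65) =-351 / 50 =-7.02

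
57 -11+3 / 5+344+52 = 2213 / 5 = 442.60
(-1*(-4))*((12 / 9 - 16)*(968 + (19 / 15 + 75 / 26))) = -33364232 / 585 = -57032.88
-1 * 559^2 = -312481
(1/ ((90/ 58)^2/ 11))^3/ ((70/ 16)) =6333678722008/ 290631796875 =21.79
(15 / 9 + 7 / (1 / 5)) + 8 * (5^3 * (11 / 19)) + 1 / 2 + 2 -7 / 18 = 105631 / 171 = 617.73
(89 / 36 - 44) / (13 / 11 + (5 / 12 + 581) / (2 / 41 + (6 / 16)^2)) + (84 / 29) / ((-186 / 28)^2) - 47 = -52718106113563 / 1122907000508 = -46.95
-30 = -30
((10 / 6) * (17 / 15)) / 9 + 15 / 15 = 98 / 81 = 1.21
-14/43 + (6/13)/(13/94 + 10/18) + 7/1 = 2408365/328133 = 7.34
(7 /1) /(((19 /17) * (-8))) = -119 /152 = -0.78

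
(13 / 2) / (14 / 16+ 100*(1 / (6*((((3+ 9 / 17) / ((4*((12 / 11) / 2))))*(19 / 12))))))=10868 / 12343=0.88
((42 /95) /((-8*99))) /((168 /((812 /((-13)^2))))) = -203 /12715560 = -0.00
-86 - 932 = -1018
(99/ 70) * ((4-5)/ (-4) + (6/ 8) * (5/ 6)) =99/ 80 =1.24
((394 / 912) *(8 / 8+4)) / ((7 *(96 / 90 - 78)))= -0.00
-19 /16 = -1.19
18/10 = 9/5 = 1.80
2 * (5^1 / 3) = 10 / 3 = 3.33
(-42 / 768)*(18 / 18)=-7 / 128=-0.05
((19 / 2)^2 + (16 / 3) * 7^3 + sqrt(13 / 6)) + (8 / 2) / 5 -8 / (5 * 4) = sqrt(78) / 6 + 115199 / 60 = 1921.46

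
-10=-10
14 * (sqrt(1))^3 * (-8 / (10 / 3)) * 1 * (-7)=1176 / 5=235.20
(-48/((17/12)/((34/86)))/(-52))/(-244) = -36/34099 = -0.00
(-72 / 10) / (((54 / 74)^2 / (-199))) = 1089724 / 405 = 2690.68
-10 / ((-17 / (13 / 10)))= 0.76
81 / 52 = 1.56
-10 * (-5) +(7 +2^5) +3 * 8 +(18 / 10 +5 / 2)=1173 / 10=117.30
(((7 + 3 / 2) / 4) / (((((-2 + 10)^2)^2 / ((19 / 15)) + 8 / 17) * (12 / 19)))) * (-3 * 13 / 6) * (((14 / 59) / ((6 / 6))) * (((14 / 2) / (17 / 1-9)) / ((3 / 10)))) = -332287865 / 71001547776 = -0.00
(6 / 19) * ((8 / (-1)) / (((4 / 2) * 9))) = -8 / 57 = -0.14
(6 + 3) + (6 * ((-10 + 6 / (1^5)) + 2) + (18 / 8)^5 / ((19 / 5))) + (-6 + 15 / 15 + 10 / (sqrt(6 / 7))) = 139597 / 19456 + 5 * sqrt(42) / 3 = 17.98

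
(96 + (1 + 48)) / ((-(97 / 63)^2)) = -575505 / 9409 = -61.17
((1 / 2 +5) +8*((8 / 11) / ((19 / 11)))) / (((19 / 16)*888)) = 337 / 40071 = 0.01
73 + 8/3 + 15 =272/3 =90.67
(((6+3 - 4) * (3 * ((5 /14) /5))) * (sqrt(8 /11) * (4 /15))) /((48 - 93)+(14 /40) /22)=-160 * sqrt(22) /138551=-0.01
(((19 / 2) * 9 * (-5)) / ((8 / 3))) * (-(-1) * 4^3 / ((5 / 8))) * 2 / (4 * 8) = -1026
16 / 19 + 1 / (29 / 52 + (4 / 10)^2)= 39628 / 17727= 2.24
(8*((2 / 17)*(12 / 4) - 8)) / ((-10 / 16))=97.88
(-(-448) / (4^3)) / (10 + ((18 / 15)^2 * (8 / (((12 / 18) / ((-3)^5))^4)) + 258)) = 175 / 5083731663358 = 0.00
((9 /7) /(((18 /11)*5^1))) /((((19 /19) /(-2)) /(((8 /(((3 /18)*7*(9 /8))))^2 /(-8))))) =22528 /15435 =1.46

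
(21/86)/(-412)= -21/35432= -0.00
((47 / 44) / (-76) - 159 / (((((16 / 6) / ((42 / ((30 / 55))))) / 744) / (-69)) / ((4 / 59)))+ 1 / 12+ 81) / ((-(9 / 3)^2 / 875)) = -8275589020157375 / 5326992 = -1553520076.65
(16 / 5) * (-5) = -16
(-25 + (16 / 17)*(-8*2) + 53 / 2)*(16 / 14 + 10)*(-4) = 71916 / 119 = 604.34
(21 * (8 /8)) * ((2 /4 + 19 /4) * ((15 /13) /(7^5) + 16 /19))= 31465269 /338884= 92.85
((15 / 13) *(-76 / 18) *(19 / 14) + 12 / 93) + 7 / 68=-6.38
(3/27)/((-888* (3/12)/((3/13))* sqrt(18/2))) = -1/25974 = -0.00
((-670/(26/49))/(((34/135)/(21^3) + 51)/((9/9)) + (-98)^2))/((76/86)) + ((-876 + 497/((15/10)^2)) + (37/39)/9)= -105481873467995419/161003250875142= -655.15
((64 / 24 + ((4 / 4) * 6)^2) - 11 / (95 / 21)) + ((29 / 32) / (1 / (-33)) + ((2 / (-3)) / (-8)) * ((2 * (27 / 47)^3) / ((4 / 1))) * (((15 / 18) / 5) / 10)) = 6.33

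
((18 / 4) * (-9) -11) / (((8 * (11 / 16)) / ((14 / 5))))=-1442 / 55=-26.22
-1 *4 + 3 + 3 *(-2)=-7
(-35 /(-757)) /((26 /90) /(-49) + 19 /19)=77175 /1659344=0.05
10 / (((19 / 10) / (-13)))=-1300 / 19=-68.42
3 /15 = 1 /5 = 0.20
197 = 197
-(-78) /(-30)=-13 /5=-2.60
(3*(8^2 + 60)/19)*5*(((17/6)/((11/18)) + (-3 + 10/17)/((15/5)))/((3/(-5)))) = -6665000/10659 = -625.29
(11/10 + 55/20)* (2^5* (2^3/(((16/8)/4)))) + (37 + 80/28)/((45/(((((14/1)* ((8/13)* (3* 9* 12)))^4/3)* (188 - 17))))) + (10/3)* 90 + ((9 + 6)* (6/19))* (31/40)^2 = 53226047344836707864389/17365088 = 3065118204113719.89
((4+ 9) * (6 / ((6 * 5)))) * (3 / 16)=39 / 80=0.49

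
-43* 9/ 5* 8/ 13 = -3096/ 65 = -47.63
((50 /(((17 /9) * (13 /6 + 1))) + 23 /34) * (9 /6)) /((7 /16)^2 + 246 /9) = 3362112 /6827897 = 0.49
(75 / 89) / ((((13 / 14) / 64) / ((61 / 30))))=136640 / 1157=118.10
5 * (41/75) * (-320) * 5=-4373.33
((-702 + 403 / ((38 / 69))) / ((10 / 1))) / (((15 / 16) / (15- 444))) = -646932 / 475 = -1361.96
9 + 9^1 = 18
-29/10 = -2.90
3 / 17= 0.18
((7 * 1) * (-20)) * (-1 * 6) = 840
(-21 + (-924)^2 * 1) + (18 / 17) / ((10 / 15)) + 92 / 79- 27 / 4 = 4586350387 / 5372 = 853751.00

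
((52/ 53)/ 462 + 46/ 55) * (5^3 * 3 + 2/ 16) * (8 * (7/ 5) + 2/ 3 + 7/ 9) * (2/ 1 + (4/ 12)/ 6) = 202681610024/ 24792075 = 8175.26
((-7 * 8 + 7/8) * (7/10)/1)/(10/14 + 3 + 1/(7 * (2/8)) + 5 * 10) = -21609/30400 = -0.71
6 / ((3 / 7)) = 14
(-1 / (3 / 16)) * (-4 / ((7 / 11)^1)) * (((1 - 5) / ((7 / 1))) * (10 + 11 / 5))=-171776 / 735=-233.71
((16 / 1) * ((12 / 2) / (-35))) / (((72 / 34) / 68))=-88.08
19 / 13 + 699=9106 / 13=700.46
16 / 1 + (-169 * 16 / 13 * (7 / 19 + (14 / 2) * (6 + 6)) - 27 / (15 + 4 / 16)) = -20322372 / 1159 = -17534.40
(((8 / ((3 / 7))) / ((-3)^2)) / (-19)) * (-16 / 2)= 448 / 513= 0.87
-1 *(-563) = 563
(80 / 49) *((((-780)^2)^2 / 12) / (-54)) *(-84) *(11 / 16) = 377005200000 / 7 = 53857885714.29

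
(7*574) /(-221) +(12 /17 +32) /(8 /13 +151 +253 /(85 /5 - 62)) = -169466464 /9437363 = -17.96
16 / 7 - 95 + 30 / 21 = -639 / 7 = -91.29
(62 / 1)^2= 3844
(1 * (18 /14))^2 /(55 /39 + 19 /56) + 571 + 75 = 17303834 /26747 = 646.94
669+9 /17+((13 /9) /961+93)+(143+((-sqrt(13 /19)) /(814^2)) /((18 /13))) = 133142927 /147033-13* sqrt(247) /226607832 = 905.53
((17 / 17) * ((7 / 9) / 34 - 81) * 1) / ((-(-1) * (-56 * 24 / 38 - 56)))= 470801 / 531216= 0.89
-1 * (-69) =69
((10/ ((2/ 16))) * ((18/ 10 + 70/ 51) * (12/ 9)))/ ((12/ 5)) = 64720/ 459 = 141.00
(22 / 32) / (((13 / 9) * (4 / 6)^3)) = 2673 / 1664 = 1.61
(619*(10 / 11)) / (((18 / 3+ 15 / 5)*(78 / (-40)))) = -123800 / 3861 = -32.06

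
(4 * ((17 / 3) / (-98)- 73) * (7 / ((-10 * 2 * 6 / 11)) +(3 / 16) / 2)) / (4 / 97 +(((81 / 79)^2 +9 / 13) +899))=44456889741277 / 250103001531600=0.18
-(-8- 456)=464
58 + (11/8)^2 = 3833/64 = 59.89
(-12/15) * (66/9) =-5.87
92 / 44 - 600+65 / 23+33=-142207 / 253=-562.08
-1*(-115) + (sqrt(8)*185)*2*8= 115 + 5920*sqrt(2)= 8487.14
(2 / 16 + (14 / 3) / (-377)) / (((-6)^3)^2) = 1019 / 422143488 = 0.00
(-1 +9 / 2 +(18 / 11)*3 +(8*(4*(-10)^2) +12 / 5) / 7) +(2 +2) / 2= 360279 / 770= 467.89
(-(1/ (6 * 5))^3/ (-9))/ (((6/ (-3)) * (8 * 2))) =-1/ 7776000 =-0.00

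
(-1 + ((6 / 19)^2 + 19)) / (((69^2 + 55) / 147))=68607 / 124184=0.55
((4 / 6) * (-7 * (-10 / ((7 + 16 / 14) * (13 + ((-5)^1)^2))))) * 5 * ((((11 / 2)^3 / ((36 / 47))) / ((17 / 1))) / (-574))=-10947475 / 652191264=-0.02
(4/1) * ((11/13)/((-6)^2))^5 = 161051/5612666971392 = 0.00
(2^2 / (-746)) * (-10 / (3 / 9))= 60 / 373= 0.16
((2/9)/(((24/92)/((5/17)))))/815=23/74817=0.00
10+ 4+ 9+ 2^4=39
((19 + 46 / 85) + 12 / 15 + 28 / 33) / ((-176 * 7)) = -0.02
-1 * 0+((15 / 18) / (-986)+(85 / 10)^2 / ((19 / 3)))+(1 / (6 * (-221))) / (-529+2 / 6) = 11.41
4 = 4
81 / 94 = 0.86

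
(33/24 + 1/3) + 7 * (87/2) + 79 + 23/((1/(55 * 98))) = 2984525/24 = 124355.21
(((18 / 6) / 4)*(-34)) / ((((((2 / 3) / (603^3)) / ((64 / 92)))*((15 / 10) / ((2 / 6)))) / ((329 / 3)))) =-3270133540296 / 23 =-142179719143.30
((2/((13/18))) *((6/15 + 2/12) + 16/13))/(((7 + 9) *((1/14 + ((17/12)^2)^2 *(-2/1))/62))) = -1182861792/489646235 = -2.42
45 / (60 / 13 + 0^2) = 39 / 4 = 9.75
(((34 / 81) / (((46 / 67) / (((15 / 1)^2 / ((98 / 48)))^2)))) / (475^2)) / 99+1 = 219363429 / 219290533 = 1.00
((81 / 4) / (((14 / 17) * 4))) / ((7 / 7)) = 1377 / 224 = 6.15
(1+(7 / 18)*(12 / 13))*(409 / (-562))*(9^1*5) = -325155 / 7306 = -44.51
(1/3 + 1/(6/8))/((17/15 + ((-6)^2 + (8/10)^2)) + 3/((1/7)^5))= 0.00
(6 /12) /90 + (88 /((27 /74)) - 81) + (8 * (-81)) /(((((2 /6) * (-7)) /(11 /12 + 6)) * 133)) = 87795133 /502740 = 174.63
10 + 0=10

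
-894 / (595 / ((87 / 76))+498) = -38889 / 44273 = -0.88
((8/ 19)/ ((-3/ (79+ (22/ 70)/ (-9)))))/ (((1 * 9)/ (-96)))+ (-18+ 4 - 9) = 5128849/ 53865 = 95.22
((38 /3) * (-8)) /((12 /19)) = -1444 /9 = -160.44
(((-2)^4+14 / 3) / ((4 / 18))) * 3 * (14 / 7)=558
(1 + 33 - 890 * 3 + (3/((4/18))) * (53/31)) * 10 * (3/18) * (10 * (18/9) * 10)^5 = -129600800000000000/93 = -1393556989247311.83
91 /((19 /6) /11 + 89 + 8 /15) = 30030 /29641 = 1.01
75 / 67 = 1.12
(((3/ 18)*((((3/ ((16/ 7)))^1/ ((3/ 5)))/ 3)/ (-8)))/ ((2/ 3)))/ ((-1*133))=5/ 29184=0.00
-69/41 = -1.68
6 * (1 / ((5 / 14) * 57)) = 28 / 95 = 0.29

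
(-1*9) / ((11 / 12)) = -108 / 11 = -9.82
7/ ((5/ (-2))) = -14/ 5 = -2.80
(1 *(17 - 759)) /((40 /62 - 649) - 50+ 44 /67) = 220162 /207017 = 1.06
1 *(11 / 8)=11 / 8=1.38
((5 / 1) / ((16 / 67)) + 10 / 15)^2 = 1075369 / 2304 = 466.74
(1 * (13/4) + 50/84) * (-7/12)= -323/144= -2.24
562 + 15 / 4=2263 / 4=565.75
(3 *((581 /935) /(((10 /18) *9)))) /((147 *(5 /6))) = 498 /163625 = 0.00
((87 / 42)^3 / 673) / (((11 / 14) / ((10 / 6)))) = 121945 / 4352964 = 0.03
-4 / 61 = -0.07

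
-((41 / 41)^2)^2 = -1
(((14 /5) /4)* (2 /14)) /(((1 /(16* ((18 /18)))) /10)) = 16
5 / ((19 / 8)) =2.11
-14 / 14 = -1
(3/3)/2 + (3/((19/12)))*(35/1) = 2539/38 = 66.82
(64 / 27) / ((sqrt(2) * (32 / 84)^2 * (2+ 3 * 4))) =7 * sqrt(2) / 12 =0.82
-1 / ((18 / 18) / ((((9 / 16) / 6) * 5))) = -15 / 32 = -0.47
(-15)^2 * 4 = 900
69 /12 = 23 /4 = 5.75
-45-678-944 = -1667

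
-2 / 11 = -0.18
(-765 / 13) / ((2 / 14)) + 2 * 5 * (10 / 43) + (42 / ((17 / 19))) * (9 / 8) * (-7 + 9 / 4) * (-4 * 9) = 327690479 / 38012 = 8620.71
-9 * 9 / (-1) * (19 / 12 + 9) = 3429 / 4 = 857.25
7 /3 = 2.33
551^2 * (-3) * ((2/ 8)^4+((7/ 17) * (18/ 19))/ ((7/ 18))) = -3991570179/ 4352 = -917180.65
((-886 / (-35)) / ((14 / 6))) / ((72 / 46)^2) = 234347 / 52920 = 4.43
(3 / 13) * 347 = 1041 / 13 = 80.08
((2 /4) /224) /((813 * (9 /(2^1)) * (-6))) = -1 /9834048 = -0.00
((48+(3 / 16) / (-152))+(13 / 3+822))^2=40693261282129 / 53231616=764456.62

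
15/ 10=3/ 2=1.50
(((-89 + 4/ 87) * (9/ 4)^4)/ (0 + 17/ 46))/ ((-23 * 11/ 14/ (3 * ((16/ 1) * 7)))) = 2488003371/ 21692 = 114696.82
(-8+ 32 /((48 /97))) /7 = 8.10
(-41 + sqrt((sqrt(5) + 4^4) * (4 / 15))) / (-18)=41 / 18- sqrt(15 * sqrt(5) + 3840) / 135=1.82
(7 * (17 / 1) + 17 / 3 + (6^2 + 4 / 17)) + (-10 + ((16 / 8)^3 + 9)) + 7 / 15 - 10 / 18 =128377 / 765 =167.81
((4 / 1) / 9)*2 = 0.89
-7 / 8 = -0.88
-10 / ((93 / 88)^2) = -77440 / 8649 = -8.95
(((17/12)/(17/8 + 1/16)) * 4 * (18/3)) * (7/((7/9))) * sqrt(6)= 4896 * sqrt(6)/35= 342.65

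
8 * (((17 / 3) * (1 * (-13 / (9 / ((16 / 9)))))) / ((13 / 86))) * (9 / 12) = -46784 / 81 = -577.58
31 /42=0.74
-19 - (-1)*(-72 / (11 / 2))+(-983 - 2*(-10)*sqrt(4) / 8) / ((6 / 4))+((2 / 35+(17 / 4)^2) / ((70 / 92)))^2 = -123567397229 / 1056440000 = -116.97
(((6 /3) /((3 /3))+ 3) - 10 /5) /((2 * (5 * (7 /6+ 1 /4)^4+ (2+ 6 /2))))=31104 /521285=0.06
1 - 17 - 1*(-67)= 51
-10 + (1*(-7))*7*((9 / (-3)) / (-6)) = -69 / 2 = -34.50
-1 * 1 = -1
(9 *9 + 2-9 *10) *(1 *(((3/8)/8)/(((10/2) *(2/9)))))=-189/640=-0.30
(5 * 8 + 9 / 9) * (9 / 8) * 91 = 33579 / 8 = 4197.38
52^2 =2704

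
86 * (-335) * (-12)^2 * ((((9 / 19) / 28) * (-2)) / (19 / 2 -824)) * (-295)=50839.06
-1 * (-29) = 29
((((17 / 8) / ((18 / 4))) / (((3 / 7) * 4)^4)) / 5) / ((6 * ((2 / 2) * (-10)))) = -0.00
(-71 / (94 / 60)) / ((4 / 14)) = -7455 / 47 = -158.62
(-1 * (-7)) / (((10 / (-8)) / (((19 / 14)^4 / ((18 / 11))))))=-1433531 / 123480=-11.61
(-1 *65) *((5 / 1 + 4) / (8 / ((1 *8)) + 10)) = -53.18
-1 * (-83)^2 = -6889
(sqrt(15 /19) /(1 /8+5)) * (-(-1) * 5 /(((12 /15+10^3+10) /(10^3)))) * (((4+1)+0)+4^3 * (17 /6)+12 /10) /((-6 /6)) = -56260000 * sqrt(285) /5905599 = -160.83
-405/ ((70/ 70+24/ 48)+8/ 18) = -1458/ 7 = -208.29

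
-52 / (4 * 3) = -13 / 3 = -4.33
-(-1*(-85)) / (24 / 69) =-1955 / 8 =-244.38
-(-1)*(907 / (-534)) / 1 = -907 / 534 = -1.70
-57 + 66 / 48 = -445 / 8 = -55.62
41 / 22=1.86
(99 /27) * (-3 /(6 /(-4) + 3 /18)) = 33 /4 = 8.25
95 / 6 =15.83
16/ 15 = 1.07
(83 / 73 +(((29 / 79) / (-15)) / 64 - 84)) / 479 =-458758277 / 2651897280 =-0.17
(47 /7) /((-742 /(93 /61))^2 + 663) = 406503 /14380680517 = 0.00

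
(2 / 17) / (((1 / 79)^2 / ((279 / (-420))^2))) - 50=45648409 / 166600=274.00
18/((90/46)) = 46/5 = 9.20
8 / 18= 4 / 9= 0.44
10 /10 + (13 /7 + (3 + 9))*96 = 9319 /7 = 1331.29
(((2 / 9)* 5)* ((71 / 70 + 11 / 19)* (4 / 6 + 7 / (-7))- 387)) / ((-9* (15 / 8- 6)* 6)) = -6184996 / 3199581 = -1.93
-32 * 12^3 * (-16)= 884736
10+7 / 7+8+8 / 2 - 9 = 14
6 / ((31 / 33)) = 198 / 31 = 6.39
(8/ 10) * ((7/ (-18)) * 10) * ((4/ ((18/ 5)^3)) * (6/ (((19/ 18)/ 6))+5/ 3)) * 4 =-14273000/ 373977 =-38.17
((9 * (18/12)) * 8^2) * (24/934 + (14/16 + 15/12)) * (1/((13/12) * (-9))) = -1157040/6071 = -190.58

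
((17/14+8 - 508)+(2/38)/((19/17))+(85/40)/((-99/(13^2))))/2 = -1005427571/4002768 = -251.18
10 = 10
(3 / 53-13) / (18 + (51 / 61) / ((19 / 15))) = -795074 / 1146231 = -0.69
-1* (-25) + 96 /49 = 1321 /49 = 26.96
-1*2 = -2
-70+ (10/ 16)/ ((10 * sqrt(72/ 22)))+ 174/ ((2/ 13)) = sqrt(11)/ 96+ 1061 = 1061.03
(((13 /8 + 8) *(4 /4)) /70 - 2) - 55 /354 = -28573 /14160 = -2.02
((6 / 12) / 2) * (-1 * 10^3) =-250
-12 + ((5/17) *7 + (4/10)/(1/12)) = -437/85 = -5.14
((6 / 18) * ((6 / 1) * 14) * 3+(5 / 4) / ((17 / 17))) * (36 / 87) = 1023 / 29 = 35.28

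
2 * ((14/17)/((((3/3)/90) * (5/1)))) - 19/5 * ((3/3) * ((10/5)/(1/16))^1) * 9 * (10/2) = -92520/17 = -5442.35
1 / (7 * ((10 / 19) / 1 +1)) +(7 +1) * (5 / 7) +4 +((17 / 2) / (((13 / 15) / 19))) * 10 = 4943558 / 2639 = 1873.27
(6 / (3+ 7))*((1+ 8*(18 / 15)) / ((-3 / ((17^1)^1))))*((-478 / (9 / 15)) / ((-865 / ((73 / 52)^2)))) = -65.42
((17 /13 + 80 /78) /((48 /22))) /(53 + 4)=77 /4104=0.02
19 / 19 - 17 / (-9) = 26 / 9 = 2.89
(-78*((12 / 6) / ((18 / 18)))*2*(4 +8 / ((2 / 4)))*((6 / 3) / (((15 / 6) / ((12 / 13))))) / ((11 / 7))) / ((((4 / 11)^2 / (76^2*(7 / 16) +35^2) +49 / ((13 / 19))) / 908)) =-654762780672 / 17611115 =-37178.95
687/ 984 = 229/ 328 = 0.70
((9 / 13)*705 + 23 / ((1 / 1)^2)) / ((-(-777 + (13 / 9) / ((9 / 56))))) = 538164 / 808717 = 0.67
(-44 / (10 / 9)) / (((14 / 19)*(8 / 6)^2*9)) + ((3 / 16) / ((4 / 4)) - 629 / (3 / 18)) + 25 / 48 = -3776.65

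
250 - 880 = -630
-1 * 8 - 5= -13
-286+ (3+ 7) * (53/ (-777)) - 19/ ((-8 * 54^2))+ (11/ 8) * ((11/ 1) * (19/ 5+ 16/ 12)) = -6315037039/ 30209760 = -209.04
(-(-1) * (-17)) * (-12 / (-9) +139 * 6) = -42602 / 3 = -14200.67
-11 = -11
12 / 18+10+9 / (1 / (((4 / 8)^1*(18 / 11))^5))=6747955 / 483153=13.97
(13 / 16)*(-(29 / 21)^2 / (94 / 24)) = -10933 / 27636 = -0.40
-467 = -467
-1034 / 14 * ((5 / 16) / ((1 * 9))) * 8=-2585 / 126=-20.52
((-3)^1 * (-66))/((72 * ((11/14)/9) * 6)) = 21/4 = 5.25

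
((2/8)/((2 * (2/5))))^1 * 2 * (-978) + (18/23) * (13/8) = -28059/46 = -609.98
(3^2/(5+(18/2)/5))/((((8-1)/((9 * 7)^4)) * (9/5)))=1654722.79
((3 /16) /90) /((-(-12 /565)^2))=-63845 /13824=-4.62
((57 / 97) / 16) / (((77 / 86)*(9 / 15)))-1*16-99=-6867395 / 59752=-114.93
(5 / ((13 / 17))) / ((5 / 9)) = 11.77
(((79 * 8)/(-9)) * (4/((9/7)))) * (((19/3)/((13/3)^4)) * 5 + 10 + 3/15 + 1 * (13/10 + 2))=-254388848/85683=-2968.95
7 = 7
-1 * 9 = -9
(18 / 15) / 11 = 6 / 55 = 0.11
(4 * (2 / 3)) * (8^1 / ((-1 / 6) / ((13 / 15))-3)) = -1664 / 249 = -6.68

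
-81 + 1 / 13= -1052 / 13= -80.92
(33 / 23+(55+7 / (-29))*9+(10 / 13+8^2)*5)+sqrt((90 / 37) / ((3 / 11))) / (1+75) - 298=sqrt(12210) / 2812+4509861 / 8671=520.15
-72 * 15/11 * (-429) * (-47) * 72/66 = -23755680/11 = -2159607.27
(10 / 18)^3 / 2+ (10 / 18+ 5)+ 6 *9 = 86957 / 1458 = 59.64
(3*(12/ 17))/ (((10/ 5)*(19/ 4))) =72/ 323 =0.22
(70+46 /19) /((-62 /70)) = -48160 /589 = -81.77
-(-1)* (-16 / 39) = -16 / 39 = -0.41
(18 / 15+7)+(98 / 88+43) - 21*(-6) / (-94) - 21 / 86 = 50.73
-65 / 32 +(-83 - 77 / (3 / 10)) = -32803 / 96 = -341.70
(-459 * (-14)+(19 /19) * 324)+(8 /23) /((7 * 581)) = 631401758 /93541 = 6750.00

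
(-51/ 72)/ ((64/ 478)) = -4063/ 768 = -5.29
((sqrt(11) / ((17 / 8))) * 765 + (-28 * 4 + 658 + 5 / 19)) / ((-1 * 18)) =-20 * sqrt(11)-10379 / 342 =-96.68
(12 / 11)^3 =1728 / 1331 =1.30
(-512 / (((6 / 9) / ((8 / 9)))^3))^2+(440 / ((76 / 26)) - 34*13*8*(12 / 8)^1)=20329713892 / 13851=1467743.40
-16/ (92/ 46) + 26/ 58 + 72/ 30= -747/ 145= -5.15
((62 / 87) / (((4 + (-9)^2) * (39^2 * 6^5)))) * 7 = 217 / 43731426960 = 0.00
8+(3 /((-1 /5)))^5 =-759367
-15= -15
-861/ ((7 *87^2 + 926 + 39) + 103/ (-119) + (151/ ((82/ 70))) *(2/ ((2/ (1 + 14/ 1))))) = -1400273/ 90880598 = -0.02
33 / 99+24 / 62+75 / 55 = 2.08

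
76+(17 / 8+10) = 705 / 8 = 88.12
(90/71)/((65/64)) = 1152/923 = 1.25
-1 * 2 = -2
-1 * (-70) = 70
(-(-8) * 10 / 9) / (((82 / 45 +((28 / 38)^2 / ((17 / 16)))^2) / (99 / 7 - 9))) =271171936800 / 12358147823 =21.94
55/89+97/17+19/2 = 47883/3026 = 15.82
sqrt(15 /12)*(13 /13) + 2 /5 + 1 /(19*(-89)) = 3377 /8455 + sqrt(5) /2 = 1.52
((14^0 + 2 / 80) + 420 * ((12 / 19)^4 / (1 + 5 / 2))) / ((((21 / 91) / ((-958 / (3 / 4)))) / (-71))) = 46367445249437 / 5864445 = 7906535.96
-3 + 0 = -3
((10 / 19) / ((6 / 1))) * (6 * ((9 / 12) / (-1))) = -15 / 38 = -0.39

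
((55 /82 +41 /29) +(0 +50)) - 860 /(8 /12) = -2943763 /2378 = -1237.92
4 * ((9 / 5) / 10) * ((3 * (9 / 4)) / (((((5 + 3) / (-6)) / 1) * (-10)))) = 729 / 2000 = 0.36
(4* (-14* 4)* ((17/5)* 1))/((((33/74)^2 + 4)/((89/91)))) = -265126016/1494545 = -177.40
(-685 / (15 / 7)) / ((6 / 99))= -10549 / 2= -5274.50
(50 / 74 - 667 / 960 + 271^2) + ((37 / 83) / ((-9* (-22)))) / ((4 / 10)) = 7145020700299 / 97289280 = 73440.99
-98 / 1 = -98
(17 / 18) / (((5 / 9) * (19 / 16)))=136 / 95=1.43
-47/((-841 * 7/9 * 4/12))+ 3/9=9694/17661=0.55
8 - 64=-56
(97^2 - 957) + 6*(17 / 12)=16921 / 2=8460.50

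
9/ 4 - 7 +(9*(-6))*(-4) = 845/ 4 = 211.25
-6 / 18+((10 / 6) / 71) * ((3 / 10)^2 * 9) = -1339 / 4260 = -0.31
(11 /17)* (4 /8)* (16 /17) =88 /289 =0.30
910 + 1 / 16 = 14561 / 16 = 910.06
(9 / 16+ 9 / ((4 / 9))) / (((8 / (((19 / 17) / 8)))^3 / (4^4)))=2284047 / 80494592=0.03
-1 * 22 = -22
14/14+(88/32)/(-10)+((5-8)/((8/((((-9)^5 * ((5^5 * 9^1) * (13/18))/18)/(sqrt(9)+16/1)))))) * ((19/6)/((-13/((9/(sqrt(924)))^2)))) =-2767850419/98560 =-28082.90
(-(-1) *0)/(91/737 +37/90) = 0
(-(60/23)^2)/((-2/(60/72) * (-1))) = -1500/529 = -2.84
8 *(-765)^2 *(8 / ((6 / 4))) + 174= 24969774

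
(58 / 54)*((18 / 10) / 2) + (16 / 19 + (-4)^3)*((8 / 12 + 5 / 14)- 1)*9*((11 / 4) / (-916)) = 460189 / 456855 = 1.01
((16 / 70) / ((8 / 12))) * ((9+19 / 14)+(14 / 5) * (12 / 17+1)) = 108054 / 20825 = 5.19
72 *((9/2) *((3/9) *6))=648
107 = 107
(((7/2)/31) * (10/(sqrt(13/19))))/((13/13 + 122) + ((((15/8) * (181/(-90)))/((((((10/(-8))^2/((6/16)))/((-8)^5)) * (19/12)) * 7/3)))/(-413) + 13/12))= 576754500 * sqrt(247)/694956409979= 0.01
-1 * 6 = -6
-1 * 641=-641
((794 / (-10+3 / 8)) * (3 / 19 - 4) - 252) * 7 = 95020 / 209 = 454.64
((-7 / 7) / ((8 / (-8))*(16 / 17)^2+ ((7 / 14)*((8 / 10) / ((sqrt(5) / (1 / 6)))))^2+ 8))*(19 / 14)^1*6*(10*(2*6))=-2223855000 / 16193023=-137.33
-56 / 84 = -2 / 3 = -0.67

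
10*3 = 30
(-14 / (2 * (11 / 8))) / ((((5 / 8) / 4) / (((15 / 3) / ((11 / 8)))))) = -14336 / 121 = -118.48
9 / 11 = 0.82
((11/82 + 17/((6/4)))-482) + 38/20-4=-290669/615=-472.63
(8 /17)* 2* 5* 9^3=58320 /17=3430.59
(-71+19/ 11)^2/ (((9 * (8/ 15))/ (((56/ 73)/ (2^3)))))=1693545/ 17666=95.86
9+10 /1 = 19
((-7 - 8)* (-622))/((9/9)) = 9330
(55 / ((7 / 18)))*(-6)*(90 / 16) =-66825 / 14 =-4773.21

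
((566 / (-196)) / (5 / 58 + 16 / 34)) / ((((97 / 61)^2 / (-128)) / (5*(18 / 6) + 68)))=90417241216 / 4149369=21790.60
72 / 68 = 18 / 17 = 1.06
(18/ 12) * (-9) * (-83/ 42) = 747/ 28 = 26.68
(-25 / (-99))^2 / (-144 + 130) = -625 / 137214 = -0.00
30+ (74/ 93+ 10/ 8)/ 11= 30.19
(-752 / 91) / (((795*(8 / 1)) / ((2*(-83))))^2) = -323783 / 57514275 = -0.01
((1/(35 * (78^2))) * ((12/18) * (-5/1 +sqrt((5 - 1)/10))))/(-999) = 1/63818118 - sqrt(10)/1595452950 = 0.00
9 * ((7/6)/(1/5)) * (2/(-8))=-13.12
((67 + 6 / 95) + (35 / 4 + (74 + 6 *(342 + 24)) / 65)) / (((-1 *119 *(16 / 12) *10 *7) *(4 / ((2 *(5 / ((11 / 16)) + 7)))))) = -257654427 / 3621217600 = -0.07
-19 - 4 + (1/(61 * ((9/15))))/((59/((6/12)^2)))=-993319/43188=-23.00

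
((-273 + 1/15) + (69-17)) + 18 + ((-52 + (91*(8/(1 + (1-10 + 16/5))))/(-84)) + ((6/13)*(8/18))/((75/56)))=-328867/1300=-252.97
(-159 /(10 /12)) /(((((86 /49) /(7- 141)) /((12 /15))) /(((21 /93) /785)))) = 87695496 /26160125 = 3.35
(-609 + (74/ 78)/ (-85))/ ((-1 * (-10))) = -1009436/ 16575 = -60.90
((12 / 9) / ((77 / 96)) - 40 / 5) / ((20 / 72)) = -8784 / 385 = -22.82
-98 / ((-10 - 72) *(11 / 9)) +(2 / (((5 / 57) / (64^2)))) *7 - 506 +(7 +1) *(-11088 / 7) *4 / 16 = 1465859543 / 2255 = 650048.58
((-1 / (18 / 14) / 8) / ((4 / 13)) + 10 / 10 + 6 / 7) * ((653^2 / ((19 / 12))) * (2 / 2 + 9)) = 6624263815 / 1596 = 4150541.24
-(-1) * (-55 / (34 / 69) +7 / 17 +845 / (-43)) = -191313 / 1462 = -130.86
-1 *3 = -3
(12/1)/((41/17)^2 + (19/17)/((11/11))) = 289/167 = 1.73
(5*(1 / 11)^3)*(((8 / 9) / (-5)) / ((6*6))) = -2 / 107811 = -0.00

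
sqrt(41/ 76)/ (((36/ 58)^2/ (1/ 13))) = 841* sqrt(779)/ 160056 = 0.15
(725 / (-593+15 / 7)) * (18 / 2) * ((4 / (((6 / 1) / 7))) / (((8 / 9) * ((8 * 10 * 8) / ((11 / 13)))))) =-191835 / 2502656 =-0.08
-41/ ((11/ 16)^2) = -10496/ 121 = -86.74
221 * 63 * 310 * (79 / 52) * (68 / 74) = 6025532.84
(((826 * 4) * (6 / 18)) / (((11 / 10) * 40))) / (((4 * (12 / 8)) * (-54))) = -413 / 5346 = -0.08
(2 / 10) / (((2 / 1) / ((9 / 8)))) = 9 / 80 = 0.11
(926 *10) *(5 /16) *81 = 937575 /4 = 234393.75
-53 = -53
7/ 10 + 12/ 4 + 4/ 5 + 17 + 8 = 59/ 2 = 29.50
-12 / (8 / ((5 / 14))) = -15 / 28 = -0.54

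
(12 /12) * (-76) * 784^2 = -46713856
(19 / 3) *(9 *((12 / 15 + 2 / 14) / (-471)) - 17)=-1776766 / 16485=-107.78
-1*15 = -15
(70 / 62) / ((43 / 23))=805 / 1333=0.60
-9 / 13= -0.69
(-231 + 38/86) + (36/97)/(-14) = -6732380/29197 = -230.58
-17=-17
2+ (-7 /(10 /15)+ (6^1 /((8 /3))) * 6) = 5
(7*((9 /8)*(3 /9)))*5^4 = 13125 /8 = 1640.62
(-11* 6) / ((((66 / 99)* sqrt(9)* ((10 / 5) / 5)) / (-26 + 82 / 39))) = 25630 / 13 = 1971.54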